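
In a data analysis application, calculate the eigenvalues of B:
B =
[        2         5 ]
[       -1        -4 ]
λ = -3, 1

Solve det(B - λI) = 0. For a 2×2 matrix the characteristic equation is λ² - (trace)λ + det = 0.
trace(B) = a + d = 2 - 4 = -2.
det(B) = a*d - b*c = (2)*(-4) - (5)*(-1) = -8 + 5 = -3.
Characteristic equation: λ² - (-2)λ + (-3) = 0.
Discriminant = (-2)² - 4*(-3) = 4 + 12 = 16.
λ = (-2 ± √16) / 2 = (-2 ± 4) / 2 = -3, 1.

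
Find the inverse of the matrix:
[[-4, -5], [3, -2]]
[[-2/23, 5/23], [-3/23, -4/23]]

For [[a,b],[c,d]], inverse = (1/det)·[[d,-b],[-c,a]]
det = -4·-2 - -5·3 = 23
Inverse = (1/23)·[[-2, 5], [-3, -4]]
        = [[-2/23, 5/23], [-3/23, -4/23]]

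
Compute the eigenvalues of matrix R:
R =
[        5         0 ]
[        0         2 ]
λ = 2, 5

Solve det(R - λI) = 0. For a 2×2 matrix the characteristic equation is λ² - (trace)λ + det = 0.
trace(R) = a + d = 5 + 2 = 7.
det(R) = a*d - b*c = (5)*(2) - (0)*(0) = 10 - 0 = 10.
Characteristic equation: λ² - (7)λ + (10) = 0.
Discriminant = (7)² - 4*(10) = 49 - 40 = 9.
λ = (7 ± √9) / 2 = (7 ± 3) / 2 = 2, 5.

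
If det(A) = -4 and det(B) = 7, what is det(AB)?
-28

Use the multiplicative property of determinants: det(AB) = det(A)*det(B).
det(AB) = (-4)*(7) = -28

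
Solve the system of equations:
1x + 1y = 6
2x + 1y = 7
x = 1, y = 5

Use elimination (row reduction):
Equation 1: 1x + 1y = 6.
Equation 2: 2x + 1y = 7.
Multiply Eq1 by 2 and Eq2 by 1: 2x + 2y = 12;  2x + 1y = 7.
Subtract: (-1)y = -5, so y = 5.
Back-substitute into Eq1: 1x + 1*(5) = 6, so x = 1.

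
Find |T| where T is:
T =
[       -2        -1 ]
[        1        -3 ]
det(T) = 7

For a 2×2 matrix [[a, b], [c, d]], det = a*d - b*c.
det(T) = (-2)*(-3) - (-1)*(1) = 6 + 1 = 7.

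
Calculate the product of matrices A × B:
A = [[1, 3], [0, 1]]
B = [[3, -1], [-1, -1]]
[[0, -4], [-1, -1]]

Matrix multiplication:
C[0][0] = 1×3 + 3×-1 = 0
C[0][1] = 1×-1 + 3×-1 = -4
C[1][0] = 0×3 + 1×-1 = -1
C[1][1] = 0×-1 + 1×-1 = -1
Result: [[0, -4], [-1, -1]]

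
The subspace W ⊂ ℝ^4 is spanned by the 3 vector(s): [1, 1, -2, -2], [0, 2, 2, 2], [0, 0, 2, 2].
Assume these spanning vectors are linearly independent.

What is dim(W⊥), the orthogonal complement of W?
dim(W⊥) = 1

For any subspace W of ℝ^n, dim(W) + dim(W⊥) = n (the whole-space dimension).
Here the given 3 vectors are linearly independent, so dim(W) = 3.
Thus dim(W⊥) = n - dim(W) = 4 - 3 = 1.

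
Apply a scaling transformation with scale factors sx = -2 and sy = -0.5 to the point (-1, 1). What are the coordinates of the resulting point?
(2, -0.5)

Scaling matrix:
[[-2, 0], [0, -0.50]]
Result: (-1 × -2, 1 × -0.5) = (2, -0.5)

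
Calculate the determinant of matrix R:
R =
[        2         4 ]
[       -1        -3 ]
det(R) = -2

For a 2×2 matrix [[a, b], [c, d]], det = a*d - b*c.
det(R) = (2)*(-3) - (4)*(-1) = -6 + 4 = -2.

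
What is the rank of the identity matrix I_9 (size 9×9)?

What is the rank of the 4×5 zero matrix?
rank(I_9) = 9, rank(0) = 0

The identity I_9 has 9 columns that are the standard basis vectors e_1, …, e_9. These are linearly independent, so all 9 columns are pivots and rank(I_9) = 9.
The 4×5 zero matrix has every entry zero, so every row is the zero row and there are no pivots; rank(0) = 0.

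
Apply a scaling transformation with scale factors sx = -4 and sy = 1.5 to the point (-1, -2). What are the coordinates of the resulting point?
(4, -3.0)

Scaling matrix:
[[-4, 0], [0, 1.50]]
Result: (-1 × -4, -2 × 1.5) = (4, -3.0)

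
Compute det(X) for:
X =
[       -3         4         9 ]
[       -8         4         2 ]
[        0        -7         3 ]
det(X) = 522

Expand along row 0 (cofactor expansion): det(X) = a*(e*i - f*h) - b*(d*i - f*g) + c*(d*h - e*g), where the 3×3 is [[a, b, c], [d, e, f], [g, h, i]].
Minor M_00 = (4)*(3) - (2)*(-7) = 12 + 14 = 26.
Minor M_01 = (-8)*(3) - (2)*(0) = -24 - 0 = -24.
Minor M_02 = (-8)*(-7) - (4)*(0) = 56 - 0 = 56.
det(X) = (-3)*(26) - (4)*(-24) + (9)*(56) = -78 + 96 + 504 = 522.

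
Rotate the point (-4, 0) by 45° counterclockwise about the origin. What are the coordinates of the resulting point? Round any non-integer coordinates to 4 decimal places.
(-2.8284, -2.8284)

Rotation matrix R(θ) = [[cos θ, -sin θ], [sin θ, cos θ]]; for θ = 45°:
R = [[√2/2, -√2/2], [√2/2, √2/2]]
Result: R × [-4, 0]ᵀ = [√2/2·-4 + (-√2/2)·0, √2/2·-4 + (√2/2)·0]ᵀ = (-2.8284, -2.8284)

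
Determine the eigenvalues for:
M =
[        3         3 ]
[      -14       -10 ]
λ = -4, -3

Solve det(M - λI) = 0. For a 2×2 matrix the characteristic equation is λ² - (trace)λ + det = 0.
trace(M) = a + d = 3 - 10 = -7.
det(M) = a*d - b*c = (3)*(-10) - (3)*(-14) = -30 + 42 = 12.
Characteristic equation: λ² - (-7)λ + (12) = 0.
Discriminant = (-7)² - 4*(12) = 49 - 48 = 1.
λ = (-7 ± √1) / 2 = (-7 ± 1) / 2 = -4, -3.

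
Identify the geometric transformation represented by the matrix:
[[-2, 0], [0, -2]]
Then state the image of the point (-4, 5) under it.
uniform scaling by factor -2; image of (-4, 5) is (8, -10)

This is a diagonal matrix with equal entries -2, so it scales both axes by the same factor -2.
The matrix [[-2, 0], [0, -2]] represents: uniform scaling by factor -2.
Applying it to (-4, 5): [-2·-4 + 0·5, 0·-4 + -2·5] = (8, -10).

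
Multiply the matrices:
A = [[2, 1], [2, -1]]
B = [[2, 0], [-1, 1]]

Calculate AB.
[[3, 1], [5, -1]]

Each entry (i,j) of AB = sum over k of A[i][k]*B[k][j].
(AB)[0][0] = (2)*(2) + (1)*(-1) = 3
(AB)[0][1] = (2)*(0) + (1)*(1) = 1
(AB)[1][0] = (2)*(2) + (-1)*(-1) = 5
(AB)[1][1] = (2)*(0) + (-1)*(1) = -1
AB = [[3, 1], [5, -1]]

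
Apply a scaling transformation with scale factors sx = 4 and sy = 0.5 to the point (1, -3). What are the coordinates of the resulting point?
(4, -1.5)

Scaling matrix:
[[4, 0], [0, 0.50]]
Result: (1 × 4, -3 × 0.5) = (4, -1.5)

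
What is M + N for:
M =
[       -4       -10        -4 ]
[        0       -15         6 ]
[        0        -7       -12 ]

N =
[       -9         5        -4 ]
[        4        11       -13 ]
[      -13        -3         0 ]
M + N =
[      -13        -5        -8 ]
[        4        -4        -7 ]
[      -13       -10       -12 ]

Matrix addition is elementwise: (M+N)[i][j] = M[i][j] + N[i][j].
  (M+N)[0][0] = (-4) + (-9) = -13
  (M+N)[0][1] = (-10) + (5) = -5
  (M+N)[0][2] = (-4) + (-4) = -8
  (M+N)[1][0] = (0) + (4) = 4
  (M+N)[1][1] = (-15) + (11) = -4
  (M+N)[1][2] = (6) + (-13) = -7
  (M+N)[2][0] = (0) + (-13) = -13
  (M+N)[2][1] = (-7) + (-3) = -10
  (M+N)[2][2] = (-12) + (0) = -12
M + N =
[      -13        -5        -8 ]
[        4        -4        -7 ]
[      -13       -10       -12 ]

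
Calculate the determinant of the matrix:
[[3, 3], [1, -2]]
-9

For a 2×2 matrix [[a, b], [c, d]], det = ad - bc
det = (3)(-2) - (3)(1) = -6 - 3 = -9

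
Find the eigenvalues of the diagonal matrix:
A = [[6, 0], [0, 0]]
λ₁ = 6, λ₂ = 0

The characteristic polynomial of A is det(A - λI) = (6 - λ)(0 - λ) = 0.
The roots are λ = 6 and λ = 0, so the eigenvalues are the diagonal entries.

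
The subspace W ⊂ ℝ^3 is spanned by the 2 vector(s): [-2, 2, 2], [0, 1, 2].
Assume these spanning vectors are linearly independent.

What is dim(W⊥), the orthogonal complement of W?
dim(W⊥) = 1

For any subspace W of ℝ^n, dim(W) + dim(W⊥) = n (the whole-space dimension).
Here the given 2 vectors are linearly independent, so dim(W) = 2.
Thus dim(W⊥) = n - dim(W) = 3 - 2 = 1.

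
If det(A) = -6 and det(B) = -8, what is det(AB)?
48

Use the multiplicative property of determinants: det(AB) = det(A)*det(B).
det(AB) = (-6)*(-8) = 48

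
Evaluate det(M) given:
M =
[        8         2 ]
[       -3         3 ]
det(M) = 30

For a 2×2 matrix [[a, b], [c, d]], det = a*d - b*c.
det(M) = (8)*(3) - (2)*(-3) = 24 + 6 = 30.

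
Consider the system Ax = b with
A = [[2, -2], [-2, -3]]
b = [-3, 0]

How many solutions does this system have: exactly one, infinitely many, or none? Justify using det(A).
Exactly one solution

Compute det(A) = (2)*(-3) - (-2)*(-2) = -10.
Because det(A) ≠ 0, A is invertible and Ax = b has a unique solution for every b (here x = A⁻¹ b).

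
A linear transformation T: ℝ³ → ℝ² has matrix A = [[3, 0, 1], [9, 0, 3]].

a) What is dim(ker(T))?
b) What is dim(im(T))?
dim(ker) = 2, dim(im) = 1

Observe that row 2 = 3 × row 1 (so the rows are linearly dependent).
Thus rank(A) = 1 (only one linearly independent row).
dim(im(T)) = rank(A) = 1.
By the rank-nullity theorem applied to T: ℝ³ → ℝ², rank(A) + nullity(A) = 3 (the domain dimension), so dim(ker(T)) = 3 - 1 = 2.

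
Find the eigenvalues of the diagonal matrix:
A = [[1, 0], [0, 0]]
λ₁ = 1, λ₂ = 0

The characteristic polynomial of A is det(A - λI) = (1 - λ)(0 - λ) = 0.
The roots are λ = 1 and λ = 0, so the eigenvalues are the diagonal entries.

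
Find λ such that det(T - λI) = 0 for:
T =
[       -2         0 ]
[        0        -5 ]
λ = -5, -2

Solve det(T - λI) = 0. For a 2×2 matrix the characteristic equation is λ² - (trace)λ + det = 0.
trace(T) = a + d = -2 - 5 = -7.
det(T) = a*d - b*c = (-2)*(-5) - (0)*(0) = 10 - 0 = 10.
Characteristic equation: λ² - (-7)λ + (10) = 0.
Discriminant = (-7)² - 4*(10) = 49 - 40 = 9.
λ = (-7 ± √9) / 2 = (-7 ± 3) / 2 = -5, -2.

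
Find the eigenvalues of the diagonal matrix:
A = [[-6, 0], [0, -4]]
λ₁ = -6, λ₂ = -4

The characteristic polynomial of A is det(A - λI) = (-6 - λ)(-4 - λ) = 0.
The roots are λ = -6 and λ = -4, so the eigenvalues are the diagonal entries.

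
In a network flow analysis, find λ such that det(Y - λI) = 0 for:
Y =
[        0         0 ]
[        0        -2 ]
λ = -2, 0

Solve det(Y - λI) = 0. For a 2×2 matrix the characteristic equation is λ² - (trace)λ + det = 0.
trace(Y) = a + d = 0 - 2 = -2.
det(Y) = a*d - b*c = (0)*(-2) - (0)*(0) = 0 - 0 = 0.
Characteristic equation: λ² - (-2)λ + (0) = 0.
Discriminant = (-2)² - 4*(0) = 4 - 0 = 4.
λ = (-2 ± √4) / 2 = (-2 ± 2) / 2 = -2, 0.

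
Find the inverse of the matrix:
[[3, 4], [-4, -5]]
[[-5, -4], [4, 3]]

For [[a,b],[c,d]], inverse = (1/det)·[[d,-b],[-c,a]]
det = 3·-5 - 4·-4 = 1
Inverse = (1/1)·[[-5, -4], [4, 3]]
        = [[-5, -4], [4, 3]]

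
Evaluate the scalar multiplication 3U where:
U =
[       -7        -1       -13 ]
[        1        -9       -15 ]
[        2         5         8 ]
3U =
[      -21        -3       -39 ]
[        3       -27       -45 ]
[        6        15        24 ]

Scalar multiplication is elementwise: (3U)[i][j] = 3 * U[i][j].
  (3U)[0][0] = 3 * (-7) = -21
  (3U)[0][1] = 3 * (-1) = -3
  (3U)[0][2] = 3 * (-13) = -39
  (3U)[1][0] = 3 * (1) = 3
  (3U)[1][1] = 3 * (-9) = -27
  (3U)[1][2] = 3 * (-15) = -45
  (3U)[2][0] = 3 * (2) = 6
  (3U)[2][1] = 3 * (5) = 15
  (3U)[2][2] = 3 * (8) = 24
3U =
[      -21        -3       -39 ]
[        3       -27       -45 ]
[        6        15        24 ]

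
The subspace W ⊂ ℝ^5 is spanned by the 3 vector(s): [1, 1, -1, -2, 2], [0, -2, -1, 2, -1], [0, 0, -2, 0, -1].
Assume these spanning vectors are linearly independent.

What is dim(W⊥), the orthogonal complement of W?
dim(W⊥) = 2

For any subspace W of ℝ^n, dim(W) + dim(W⊥) = n (the whole-space dimension).
Here the given 3 vectors are linearly independent, so dim(W) = 3.
Thus dim(W⊥) = n - dim(W) = 5 - 3 = 2.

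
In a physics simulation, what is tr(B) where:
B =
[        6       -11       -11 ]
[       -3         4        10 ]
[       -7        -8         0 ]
tr(B) = 6 + 4 + 0 = 10

The trace of a square matrix is the sum of its diagonal entries.
Diagonal entries of B: B[0][0] = 6, B[1][1] = 4, B[2][2] = 0.
tr(B) = 6 + 4 + 0 = 10.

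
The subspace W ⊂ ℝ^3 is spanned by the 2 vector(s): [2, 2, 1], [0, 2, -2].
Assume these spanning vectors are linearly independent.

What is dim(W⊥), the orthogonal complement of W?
dim(W⊥) = 1

For any subspace W of ℝ^n, dim(W) + dim(W⊥) = n (the whole-space dimension).
Here the given 2 vectors are linearly independent, so dim(W) = 2.
Thus dim(W⊥) = n - dim(W) = 3 - 2 = 1.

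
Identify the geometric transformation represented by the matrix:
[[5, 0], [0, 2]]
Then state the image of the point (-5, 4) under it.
non-uniform scaling by (5, 2); image of (-5, 4) is (-25, 8)

This is diagonal with distinct entries, so it scales the x-axis by 5 and the y-axis by 2.
The matrix [[5, 0], [0, 2]] represents: non-uniform scaling by (5, 2).
Applying it to (-5, 4): [5·-5 + 0·4, 0·-5 + 2·4] = (-25, 8).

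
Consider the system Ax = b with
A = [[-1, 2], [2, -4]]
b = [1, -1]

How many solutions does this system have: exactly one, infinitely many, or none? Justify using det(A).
No solution

det(A) = (-1)*(-4) - (2)*(2) = 0, so A is singular.
The column space of A is span(column 1) = span([-1, 2]).
b = [1, -1] is not a scalar multiple of column 1, so b ∉ column space and the system is inconsistent — no solution.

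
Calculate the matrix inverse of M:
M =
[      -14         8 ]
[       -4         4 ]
det(M) = -24
M⁻¹ =
[     -1/6       1/3 ]
[     -1/6      7/12 ]

For a 2×2 matrix M = [[a, b], [c, d]] with det(M) ≠ 0, M⁻¹ = (1/det(M)) * [[d, -b], [-c, a]].
det(M) = (-14)*(4) - (8)*(-4) = -56 + 32 = -24.
M⁻¹ = (1/-24) * [[4, -8], [4, -14]].
Dividing each entry by -24 and reducing:
M⁻¹ =
[     -1/6       1/3 ]
[     -1/6      7/12 ]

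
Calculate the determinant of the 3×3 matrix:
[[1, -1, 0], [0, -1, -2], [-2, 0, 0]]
-4

Expansion along first row:
det = 1·det([[-1,-2],[0,0]]) - -1·det([[0,-2],[-2,0]]) + 0·det([[0,-1],[-2,0]])
    = 1·(-1·0 - -2·0) - -1·(0·0 - -2·-2) + 0·(0·0 - -1·-2)
    = 1·0 - -1·-4 + 0·-2
    = 0 + -4 + 0 = -4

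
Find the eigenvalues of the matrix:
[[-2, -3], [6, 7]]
λ = 1 and λ = 4

Characteristic equation: det(A - λI) = 0
λ² - (trace)λ + (det) = 0
λ² - (5)λ + (4) = 0
λ² - 5λ + 4 = 0
Solving: λ = 1, 4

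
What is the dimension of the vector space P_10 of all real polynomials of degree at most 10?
Dimension = 11

A polynomial of degree at most 10 can be written as a₀ + a₁x + a₂x² + … + a_10x^10, with 11 free coefficients a₀, …, a_10.
The set {1, x, x², …, x^10} is a basis: it spans P_10 (every such polynomial is a linear combination of these) and is linearly independent (a polynomial is zero iff all its coefficients are zero).
Therefore dim(P_10) = 10 + 1 = 11.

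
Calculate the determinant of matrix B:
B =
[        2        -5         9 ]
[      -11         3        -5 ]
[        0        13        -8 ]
det(B) = -765

Expand along row 0 (cofactor expansion): det(B) = a*(e*i - f*h) - b*(d*i - f*g) + c*(d*h - e*g), where the 3×3 is [[a, b, c], [d, e, f], [g, h, i]].
Minor M_00 = (3)*(-8) - (-5)*(13) = -24 + 65 = 41.
Minor M_01 = (-11)*(-8) - (-5)*(0) = 88 - 0 = 88.
Minor M_02 = (-11)*(13) - (3)*(0) = -143 - 0 = -143.
det(B) = (2)*(41) - (-5)*(88) + (9)*(-143) = 82 + 440 - 1287 = -765.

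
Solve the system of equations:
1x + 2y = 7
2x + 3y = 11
x = 1, y = 3

Use elimination (row reduction):
Equation 1: 1x + 2y = 7.
Equation 2: 2x + 3y = 11.
Multiply Eq1 by 2 and Eq2 by 1: 2x + 4y = 14;  2x + 3y = 11.
Subtract: (-1)y = -3, so y = 3.
Back-substitute into Eq1: 1x + 2*(3) = 7, so x = 1.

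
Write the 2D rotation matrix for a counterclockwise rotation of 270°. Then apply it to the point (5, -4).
R = [[0, 1], [-1, 0]]; R·(5, -4) = (-4, -5)

Rotation matrix formula: R(θ) = [[cos θ, -sin θ], [sin θ, cos θ]]
For θ = 270°:
cos(270°) = 0
sin(270°) = -1
R = [[0, 1], [-1, 0]]
Apply to (5, -4): [0·5 + (1)·-4, -1·5 + 0·-4] = (-4, -5)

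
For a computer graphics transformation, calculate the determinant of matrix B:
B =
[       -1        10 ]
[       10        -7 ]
det(B) = -93

For a 2×2 matrix [[a, b], [c, d]], det = a*d - b*c.
det(B) = (-1)*(-7) - (10)*(10) = 7 - 100 = -93.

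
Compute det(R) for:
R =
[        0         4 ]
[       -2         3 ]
det(R) = 8

For a 2×2 matrix [[a, b], [c, d]], det = a*d - b*c.
det(R) = (0)*(3) - (4)*(-2) = 0 + 8 = 8.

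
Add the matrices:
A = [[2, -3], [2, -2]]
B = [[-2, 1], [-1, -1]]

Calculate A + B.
[[0, -2], [1, -3]]

Add corresponding elements:
(2)+(-2)=0
(-3)+(1)=-2
(2)+(-1)=1
(-2)+(-1)=-3
A + B = [[0, -2], [1, -3]]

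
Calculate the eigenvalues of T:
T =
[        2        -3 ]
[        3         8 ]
λ = 5, 5

Solve det(T - λI) = 0. For a 2×2 matrix the characteristic equation is λ² - (trace)λ + det = 0.
trace(T) = a + d = 2 + 8 = 10.
det(T) = a*d - b*c = (2)*(8) - (-3)*(3) = 16 + 9 = 25.
Characteristic equation: λ² - (10)λ + (25) = 0.
Discriminant = (10)² - 4*(25) = 100 - 100 = 0.
λ = (10 ± √0) / 2 = (10 ± 0) / 2 = 5, 5.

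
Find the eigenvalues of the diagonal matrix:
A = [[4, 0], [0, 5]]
λ₁ = 4, λ₂ = 5

The characteristic polynomial of A is det(A - λI) = (4 - λ)(5 - λ) = 0.
The roots are λ = 4 and λ = 5, so the eigenvalues are the diagonal entries.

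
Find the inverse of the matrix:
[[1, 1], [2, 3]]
[[3, -1], [-2, 1]]

For [[a,b],[c,d]], inverse = (1/det)·[[d,-b],[-c,a]]
det = 1·3 - 1·2 = 1
Inverse = (1/1)·[[3, -1], [-2, 1]]
        = [[3, -1], [-2, 1]]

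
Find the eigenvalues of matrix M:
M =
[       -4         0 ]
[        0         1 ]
λ = -4, 1

Solve det(M - λI) = 0. For a 2×2 matrix the characteristic equation is λ² - (trace)λ + det = 0.
trace(M) = a + d = -4 + 1 = -3.
det(M) = a*d - b*c = (-4)*(1) - (0)*(0) = -4 - 0 = -4.
Characteristic equation: λ² - (-3)λ + (-4) = 0.
Discriminant = (-3)² - 4*(-4) = 9 + 16 = 25.
λ = (-3 ± √25) / 2 = (-3 ± 5) / 2 = -4, 1.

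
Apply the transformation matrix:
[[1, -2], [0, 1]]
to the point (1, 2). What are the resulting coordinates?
(-3, 2)

Matrix multiplication:
[[1, -2], [0, 1]] × [1, 2]ᵀ
= [1×1 + -2×2, 0×1 + 1×2]ᵀ
= [-3.0000, 2.0000]ᵀ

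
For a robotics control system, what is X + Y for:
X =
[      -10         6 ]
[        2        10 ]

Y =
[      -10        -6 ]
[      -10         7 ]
X + Y =
[      -20         0 ]
[       -8        17 ]

Matrix addition is elementwise: (X+Y)[i][j] = X[i][j] + Y[i][j].
  (X+Y)[0][0] = (-10) + (-10) = -20
  (X+Y)[0][1] = (6) + (-6) = 0
  (X+Y)[1][0] = (2) + (-10) = -8
  (X+Y)[1][1] = (10) + (7) = 17
X + Y =
[      -20         0 ]
[       -8        17 ]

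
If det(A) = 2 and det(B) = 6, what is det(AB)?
12

Use the multiplicative property of determinants: det(AB) = det(A)*det(B).
det(AB) = (2)*(6) = 12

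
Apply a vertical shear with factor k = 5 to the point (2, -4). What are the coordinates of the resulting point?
(2, 6)

Shear matrix for vertical shear with factor k = 5:
[[1, 0], [5, 1]]
Result: (2, -4) → (2, 6)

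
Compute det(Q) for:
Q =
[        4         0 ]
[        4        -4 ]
det(Q) = -16

For a 2×2 matrix [[a, b], [c, d]], det = a*d - b*c.
det(Q) = (4)*(-4) - (0)*(4) = -16 - 0 = -16.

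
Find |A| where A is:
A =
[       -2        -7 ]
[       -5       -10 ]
det(A) = -15

For a 2×2 matrix [[a, b], [c, d]], det = a*d - b*c.
det(A) = (-2)*(-10) - (-7)*(-5) = 20 - 35 = -15.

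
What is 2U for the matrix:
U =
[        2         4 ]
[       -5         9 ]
2U =
[        4         8 ]
[      -10        18 ]

Scalar multiplication is elementwise: (2U)[i][j] = 2 * U[i][j].
  (2U)[0][0] = 2 * (2) = 4
  (2U)[0][1] = 2 * (4) = 8
  (2U)[1][0] = 2 * (-5) = -10
  (2U)[1][1] = 2 * (9) = 18
2U =
[        4         8 ]
[      -10        18 ]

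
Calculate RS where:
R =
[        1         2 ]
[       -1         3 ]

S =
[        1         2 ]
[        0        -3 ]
RS =
[        1        -4 ]
[       -1       -11 ]

Matrix multiplication: (RS)[i][j] = sum over k of R[i][k] * S[k][j].
  (RS)[0][0] = (1)*(1) + (2)*(0) = 1
  (RS)[0][1] = (1)*(2) + (2)*(-3) = -4
  (RS)[1][0] = (-1)*(1) + (3)*(0) = -1
  (RS)[1][1] = (-1)*(2) + (3)*(-3) = -11
RS =
[        1        -4 ]
[       -1       -11 ]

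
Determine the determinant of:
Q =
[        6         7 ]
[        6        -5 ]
det(Q) = -72

For a 2×2 matrix [[a, b], [c, d]], det = a*d - b*c.
det(Q) = (6)*(-5) - (7)*(6) = -30 - 42 = -72.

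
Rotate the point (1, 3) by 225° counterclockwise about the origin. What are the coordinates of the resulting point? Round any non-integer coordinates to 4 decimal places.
(1.4142, -2.8284)

Rotation matrix R(θ) = [[cos θ, -sin θ], [sin θ, cos θ]]; for θ = 225°:
R = [[-√2/2, √2/2], [-√2/2, -√2/2]]
Result: R × [1, 3]ᵀ = [-√2/2·1 + (√2/2)·3, -√2/2·1 + (-√2/2)·3]ᵀ = (1.4142, -2.8284)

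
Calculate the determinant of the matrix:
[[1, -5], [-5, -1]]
-26

For a 2×2 matrix [[a, b], [c, d]], det = ad - bc
det = (1)(-1) - (-5)(-5) = -1 - 25 = -26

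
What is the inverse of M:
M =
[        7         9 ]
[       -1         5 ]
det(M) = 44
M⁻¹ =
[     5/44     -9/44 ]
[     1/44      7/44 ]

For a 2×2 matrix M = [[a, b], [c, d]] with det(M) ≠ 0, M⁻¹ = (1/det(M)) * [[d, -b], [-c, a]].
det(M) = (7)*(5) - (9)*(-1) = 35 + 9 = 44.
M⁻¹ = (1/44) * [[5, -9], [1, 7]].
Dividing each entry by 44 and reducing:
M⁻¹ =
[     5/44     -9/44 ]
[     1/44      7/44 ]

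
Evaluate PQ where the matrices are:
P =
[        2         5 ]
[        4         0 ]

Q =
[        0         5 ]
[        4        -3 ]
PQ =
[       20        -5 ]
[        0        20 ]

Matrix multiplication: (PQ)[i][j] = sum over k of P[i][k] * Q[k][j].
  (PQ)[0][0] = (2)*(0) + (5)*(4) = 20
  (PQ)[0][1] = (2)*(5) + (5)*(-3) = -5
  (PQ)[1][0] = (4)*(0) + (0)*(4) = 0
  (PQ)[1][1] = (4)*(5) + (0)*(-3) = 20
PQ =
[       20        -5 ]
[        0        20 ]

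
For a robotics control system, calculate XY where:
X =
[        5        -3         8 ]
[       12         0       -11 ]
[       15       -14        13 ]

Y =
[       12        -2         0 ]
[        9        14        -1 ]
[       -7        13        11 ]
XY =
[      -23        52        91 ]
[      221      -167      -121 ]
[      -37       -57       157 ]

Matrix multiplication: (XY)[i][j] = sum over k of X[i][k] * Y[k][j].
  (XY)[0][0] = (5)*(12) + (-3)*(9) + (8)*(-7) = -23
  (XY)[0][1] = (5)*(-2) + (-3)*(14) + (8)*(13) = 52
  (XY)[0][2] = (5)*(0) + (-3)*(-1) + (8)*(11) = 91
  (XY)[1][0] = (12)*(12) + (0)*(9) + (-11)*(-7) = 221
  (XY)[1][1] = (12)*(-2) + (0)*(14) + (-11)*(13) = -167
  (XY)[1][2] = (12)*(0) + (0)*(-1) + (-11)*(11) = -121
  (XY)[2][0] = (15)*(12) + (-14)*(9) + (13)*(-7) = -37
  (XY)[2][1] = (15)*(-2) + (-14)*(14) + (13)*(13) = -57
  (XY)[2][2] = (15)*(0) + (-14)*(-1) + (13)*(11) = 157
XY =
[      -23        52        91 ]
[      221      -167      -121 ]
[      -37       -57       157 ]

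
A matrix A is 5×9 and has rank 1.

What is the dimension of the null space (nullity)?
8

The rank-nullity theorem for an m×n matrix states:
rank(A) + nullity(A) = n (the number of columns).
Here n = 9 and rank(A) = 1, so nullity(A) = 9 - 1 = 8.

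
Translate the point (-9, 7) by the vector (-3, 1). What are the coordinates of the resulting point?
(-12, 8)

Translation by (-3, 1):
x' = -9 + -3 = -12
y' = 7 + 1 = 8
Homogeneous matrix: [[1, 0, -3], [0, 1, 1], [0, 0, 1]]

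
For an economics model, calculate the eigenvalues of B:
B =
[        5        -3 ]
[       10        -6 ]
λ = -1, 0

Solve det(B - λI) = 0. For a 2×2 matrix the characteristic equation is λ² - (trace)λ + det = 0.
trace(B) = a + d = 5 - 6 = -1.
det(B) = a*d - b*c = (5)*(-6) - (-3)*(10) = -30 + 30 = 0.
Characteristic equation: λ² - (-1)λ + (0) = 0.
Discriminant = (-1)² - 4*(0) = 1 - 0 = 1.
λ = (-1 ± √1) / 2 = (-1 ± 1) / 2 = -1, 0.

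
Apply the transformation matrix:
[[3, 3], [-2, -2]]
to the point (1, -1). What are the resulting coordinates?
(0, 0)

Matrix multiplication:
[[3, 3], [-2, -2]] × [1, -1]ᵀ
= [3×1 + 3×-1, -2×1 + -2×-1]ᵀ
= [0.0000, 0.0000]ᵀ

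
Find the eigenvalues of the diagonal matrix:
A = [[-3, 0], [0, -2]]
λ₁ = -3, λ₂ = -2

The characteristic polynomial of A is det(A - λI) = (-3 - λ)(-2 - λ) = 0.
The roots are λ = -3 and λ = -2, so the eigenvalues are the diagonal entries.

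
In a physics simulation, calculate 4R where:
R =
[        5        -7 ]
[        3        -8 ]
4R =
[       20       -28 ]
[       12       -32 ]

Scalar multiplication is elementwise: (4R)[i][j] = 4 * R[i][j].
  (4R)[0][0] = 4 * (5) = 20
  (4R)[0][1] = 4 * (-7) = -28
  (4R)[1][0] = 4 * (3) = 12
  (4R)[1][1] = 4 * (-8) = -32
4R =
[       20       -28 ]
[       12       -32 ]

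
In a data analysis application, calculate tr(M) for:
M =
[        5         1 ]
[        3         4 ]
tr(M) = 5 + 4 = 9

The trace of a square matrix is the sum of its diagonal entries.
Diagonal entries of M: M[0][0] = 5, M[1][1] = 4.
tr(M) = 5 + 4 = 9.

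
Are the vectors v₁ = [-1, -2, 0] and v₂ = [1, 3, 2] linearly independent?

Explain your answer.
Yes, linearly independent

Two vectors are linearly dependent iff one is a scalar multiple of the other.
No single scalar k satisfies v₂ = k·v₁ (the ratios of corresponding entries disagree), so v₁ and v₂ are linearly independent.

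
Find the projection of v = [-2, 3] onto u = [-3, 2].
[-36/13, 24/13]

The projection of v onto u is proj_u(v) = ((v·u) / (u·u)) · u.
v·u = (-2)*(-3) + (3)*(2) = 12.
u·u = (-3)*(-3) + (2)*(2) = 13.
coefficient = 12 / 13 = 12/13.
proj_u(v) = 12/13 · [-3, 2] = [-36/13, 24/13].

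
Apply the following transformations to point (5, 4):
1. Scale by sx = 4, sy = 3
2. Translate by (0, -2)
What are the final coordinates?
(20, 10)

Step 1: Scale (5, 4) by (sx, sy) = (4, 3) → (20, 12)
Step 2: Translate by (0, -2) → (20, 10)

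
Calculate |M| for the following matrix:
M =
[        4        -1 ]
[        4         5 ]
det(M) = 24

For a 2×2 matrix [[a, b], [c, d]], det = a*d - b*c.
det(M) = (4)*(5) - (-1)*(4) = 20 + 4 = 24.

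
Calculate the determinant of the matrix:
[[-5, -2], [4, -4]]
28

For a 2×2 matrix [[a, b], [c, d]], det = ad - bc
det = (-5)(-4) - (-2)(4) = 20 - -8 = 28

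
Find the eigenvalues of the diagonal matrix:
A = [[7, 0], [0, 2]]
λ₁ = 7, λ₂ = 2

The characteristic polynomial of A is det(A - λI) = (7 - λ)(2 - λ) = 0.
The roots are λ = 7 and λ = 2, so the eigenvalues are the diagonal entries.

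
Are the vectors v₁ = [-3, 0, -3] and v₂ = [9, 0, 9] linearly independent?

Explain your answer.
No, linearly dependent (v₂ = -3·v₁)

Check whether there is a scalar k with v₂ = k·v₁.
Comparing components, k = -3 satisfies -3·[-3, 0, -3] = [9, 0, 9].
Since v₂ is a scalar multiple of v₁, the two vectors are linearly dependent.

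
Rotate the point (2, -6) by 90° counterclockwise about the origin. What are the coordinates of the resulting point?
(6, 2)

Rotation matrix R(θ) = [[cos θ, -sin θ], [sin θ, cos θ]]; for θ = 90°:
R = [[0, -1], [1, 0]]
Result: R × [2, -6]ᵀ = [0·2 + (-1)·-6, 1·2 + (0)·-6]ᵀ = (6, 2)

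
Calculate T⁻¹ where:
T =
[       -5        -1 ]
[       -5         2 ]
det(T) = -15
T⁻¹ =
[    -2/15     -1/15 ]
[     -1/3       1/3 ]

For a 2×2 matrix T = [[a, b], [c, d]] with det(T) ≠ 0, T⁻¹ = (1/det(T)) * [[d, -b], [-c, a]].
det(T) = (-5)*(2) - (-1)*(-5) = -10 - 5 = -15.
T⁻¹ = (1/-15) * [[2, 1], [5, -5]].
Dividing each entry by -15 and reducing:
T⁻¹ =
[    -2/15     -1/15 ]
[     -1/3       1/3 ]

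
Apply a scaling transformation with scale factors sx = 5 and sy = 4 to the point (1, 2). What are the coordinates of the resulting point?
(5, 8)

Scaling matrix:
[[5, 0], [0, 4]]
Result: (1 × 5, 2 × 4) = (5, 8)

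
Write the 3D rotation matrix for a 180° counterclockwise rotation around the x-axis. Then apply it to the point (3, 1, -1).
R = [[1, 0, 0], [0, -1, 0], [0, 0, -1]]; R·(3, 1, -1) = (3, -1, 1)

Rotation matrix for 180° around x-axis:
cos(180°) = -1, sin(180°) = 0
R = [[1, 0, 0], [0, -1, 0], [0, 0, -1]]
Apply to (3, 1, -1): R·[3, 1, -1]ᵀ = (3, -1, 1)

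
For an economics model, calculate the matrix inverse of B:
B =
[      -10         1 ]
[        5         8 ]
det(B) = -85
B⁻¹ =
[    -8/85      1/85 ]
[     1/17      2/17 ]

For a 2×2 matrix B = [[a, b], [c, d]] with det(B) ≠ 0, B⁻¹ = (1/det(B)) * [[d, -b], [-c, a]].
det(B) = (-10)*(8) - (1)*(5) = -80 - 5 = -85.
B⁻¹ = (1/-85) * [[8, -1], [-5, -10]].
Dividing each entry by -85 and reducing:
B⁻¹ =
[    -8/85      1/85 ]
[     1/17      2/17 ]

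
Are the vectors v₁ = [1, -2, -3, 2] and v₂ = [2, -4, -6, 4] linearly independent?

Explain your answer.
No, linearly dependent (v₂ = 2·v₁)

Check whether there is a scalar k with v₂ = k·v₁.
Comparing components, k = 2 satisfies 2·[1, -2, -3, 2] = [2, -4, -6, 4].
Since v₂ is a scalar multiple of v₁, the two vectors are linearly dependent.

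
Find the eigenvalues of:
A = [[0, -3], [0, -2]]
λ = -2, 0

Solve det(A - λI) = 0. For a 2×2 matrix this is λ² - (trace)λ + det = 0.
trace(A) = 0 - 2 = -2.
det(A) = (0)*(-2) - (-3)*(0) = 0 - 0 = 0.
Characteristic equation: λ² - (-2)λ + (0) = 0.
Discriminant: (-2)² - 4*(0) = 4 - 0 = 4.
Roots: λ = (-2 ± √4) / 2 = -2, 0.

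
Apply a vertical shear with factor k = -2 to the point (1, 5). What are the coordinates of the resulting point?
(1, 3)

Shear matrix for vertical shear with factor k = -2:
[[1, 0], [-2, 1]]
Result: (1, 5) → (1, 3)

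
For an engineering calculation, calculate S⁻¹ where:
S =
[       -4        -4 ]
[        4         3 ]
det(S) = 4
S⁻¹ =
[      3/4         1 ]
[       -1        -1 ]

For a 2×2 matrix S = [[a, b], [c, d]] with det(S) ≠ 0, S⁻¹ = (1/det(S)) * [[d, -b], [-c, a]].
det(S) = (-4)*(3) - (-4)*(4) = -12 + 16 = 4.
S⁻¹ = (1/4) * [[3, 4], [-4, -4]].
Dividing each entry by 4 and reducing:
S⁻¹ =
[      3/4         1 ]
[       -1        -1 ]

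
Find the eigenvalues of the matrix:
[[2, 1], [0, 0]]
λ = 0 and λ = 2

Characteristic equation: det(A - λI) = 0
λ² - (trace)λ + (det) = 0
λ² - (2)λ + (0) = 0
λ² - 2λ + 0 = 0
Solving: λ = 0, 2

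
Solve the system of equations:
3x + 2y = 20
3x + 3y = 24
x = 4, y = 4

Use elimination (row reduction):
Equation 1: 3x + 2y = 20.
Equation 2: 3x + 3y = 24.
Multiply Eq1 by 3 and Eq2 by 3: 9x + 6y = 60;  9x + 9y = 72.
Subtract: (3)y = 12, so y = 4.
Back-substitute into Eq1: 3x + 2*(4) = 20, so x = 4.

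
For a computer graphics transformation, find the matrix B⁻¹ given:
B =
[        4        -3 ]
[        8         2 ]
det(B) = 32
B⁻¹ =
[     1/16      3/32 ]
[     -1/4       1/8 ]

For a 2×2 matrix B = [[a, b], [c, d]] with det(B) ≠ 0, B⁻¹ = (1/det(B)) * [[d, -b], [-c, a]].
det(B) = (4)*(2) - (-3)*(8) = 8 + 24 = 32.
B⁻¹ = (1/32) * [[2, 3], [-8, 4]].
Dividing each entry by 32 and reducing:
B⁻¹ =
[     1/16      3/32 ]
[     -1/4       1/8 ]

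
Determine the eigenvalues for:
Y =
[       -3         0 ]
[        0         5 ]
λ = -3, 5

Solve det(Y - λI) = 0. For a 2×2 matrix the characteristic equation is λ² - (trace)λ + det = 0.
trace(Y) = a + d = -3 + 5 = 2.
det(Y) = a*d - b*c = (-3)*(5) - (0)*(0) = -15 - 0 = -15.
Characteristic equation: λ² - (2)λ + (-15) = 0.
Discriminant = (2)² - 4*(-15) = 4 + 60 = 64.
λ = (2 ± √64) / 2 = (2 ± 8) / 2 = -3, 5.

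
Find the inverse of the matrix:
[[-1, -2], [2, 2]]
[[1, 1], [-1, -1/2]]

For [[a,b],[c,d]], inverse = (1/det)·[[d,-b],[-c,a]]
det = -1·2 - -2·2 = 2
Inverse = (1/2)·[[2, 2], [-2, -1]]
        = [[1, 1], [-1, -1/2]]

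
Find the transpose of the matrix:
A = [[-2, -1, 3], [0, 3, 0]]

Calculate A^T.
[[-2, 0], [-1, 3], [3, 0]]

The transpose sends entry (i,j) to (j,i); rows become columns.
Row 0 of A: [-2, -1, 3] -> column 0 of A^T.
Row 1 of A: [0, 3, 0] -> column 1 of A^T.
A^T = [[-2, 0], [-1, 3], [3, 0]]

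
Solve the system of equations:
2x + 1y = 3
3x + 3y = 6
x = 1, y = 1

Use elimination (row reduction):
Equation 1: 2x + 1y = 3.
Equation 2: 3x + 3y = 6.
Multiply Eq1 by 3 and Eq2 by 2: 6x + 3y = 9;  6x + 6y = 12.
Subtract: (3)y = 3, so y = 1.
Back-substitute into Eq1: 2x + 1*(1) = 3, so x = 1.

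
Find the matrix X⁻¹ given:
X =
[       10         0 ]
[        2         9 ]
det(X) = 90
X⁻¹ =
[     1/10         0 ]
[    -1/45       1/9 ]

For a 2×2 matrix X = [[a, b], [c, d]] with det(X) ≠ 0, X⁻¹ = (1/det(X)) * [[d, -b], [-c, a]].
det(X) = (10)*(9) - (0)*(2) = 90 - 0 = 90.
X⁻¹ = (1/90) * [[9, 0], [-2, 10]].
Dividing each entry by 90 and reducing:
X⁻¹ =
[     1/10         0 ]
[    -1/45       1/9 ]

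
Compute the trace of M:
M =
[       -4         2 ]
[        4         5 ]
tr(M) = -4 + 5 = 1

The trace of a square matrix is the sum of its diagonal entries.
Diagonal entries of M: M[0][0] = -4, M[1][1] = 5.
tr(M) = -4 + 5 = 1.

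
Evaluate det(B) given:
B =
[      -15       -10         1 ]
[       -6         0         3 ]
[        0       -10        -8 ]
det(B) = 90

Expand along row 0 (cofactor expansion): det(B) = a*(e*i - f*h) - b*(d*i - f*g) + c*(d*h - e*g), where the 3×3 is [[a, b, c], [d, e, f], [g, h, i]].
Minor M_00 = (0)*(-8) - (3)*(-10) = 0 + 30 = 30.
Minor M_01 = (-6)*(-8) - (3)*(0) = 48 - 0 = 48.
Minor M_02 = (-6)*(-10) - (0)*(0) = 60 - 0 = 60.
det(B) = (-15)*(30) - (-10)*(48) + (1)*(60) = -450 + 480 + 60 = 90.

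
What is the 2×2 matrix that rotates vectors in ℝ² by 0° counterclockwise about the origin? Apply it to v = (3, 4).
R = [[1, 0], [0, 1]]; R·v = (3, 4)

A counterclockwise rotation by angle θ in ℝ² has matrix R(θ) = [[cos θ, -sin θ], [sin θ, cos θ]].
For θ = 0°: cos θ = 1, sin θ = 0.
R(0°) = [[1, 0], [0, 1]].
R·v = [1·3 + (0)·4, 0·3 + 1·4] = (3, 4).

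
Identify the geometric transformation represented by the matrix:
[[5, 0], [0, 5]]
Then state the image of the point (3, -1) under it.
uniform scaling by factor 5; image of (3, -1) is (15, -5)

This is a diagonal matrix with equal entries 5, so it scales both axes by the same factor 5.
The matrix [[5, 0], [0, 5]] represents: uniform scaling by factor 5.
Applying it to (3, -1): [5·3 + 0·-1, 0·3 + 5·-1] = (15, -5).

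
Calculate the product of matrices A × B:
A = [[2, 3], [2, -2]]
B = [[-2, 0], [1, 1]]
[[-1, 3], [-6, -2]]

Matrix multiplication:
C[0][0] = 2×-2 + 3×1 = -1
C[0][1] = 2×0 + 3×1 = 3
C[1][0] = 2×-2 + -2×1 = -6
C[1][1] = 2×0 + -2×1 = -2
Result: [[-1, 3], [-6, -2]]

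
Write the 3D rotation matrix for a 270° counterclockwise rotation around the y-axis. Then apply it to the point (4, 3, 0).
R = [[0, 0, -1], [0, 1, 0], [1, 0, 0]]; R·(4, 3, 0) = (0, 3, 4)

Rotation matrix for 270° around y-axis:
cos(270°) = 0, sin(270°) = -1
R = [[0, 0, -1], [0, 1, 0], [1, 0, 0]]
Apply to (4, 3, 0): R·[4, 3, 0]ᵀ = (0, 3, 4)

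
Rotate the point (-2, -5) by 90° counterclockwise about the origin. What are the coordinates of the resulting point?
(5, -2)

Rotation matrix R(θ) = [[cos θ, -sin θ], [sin θ, cos θ]]; for θ = 90°:
R = [[0, -1], [1, 0]]
Result: R × [-2, -5]ᵀ = [0·-2 + (-1)·-5, 1·-2 + (0)·-5]ᵀ = (5, -2)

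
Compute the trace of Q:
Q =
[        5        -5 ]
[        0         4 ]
tr(Q) = 5 + 4 = 9

The trace of a square matrix is the sum of its diagonal entries.
Diagonal entries of Q: Q[0][0] = 5, Q[1][1] = 4.
tr(Q) = 5 + 4 = 9.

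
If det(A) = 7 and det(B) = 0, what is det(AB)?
0

Use the multiplicative property of determinants: det(AB) = det(A)*det(B).
det(AB) = (7)*(0) = 0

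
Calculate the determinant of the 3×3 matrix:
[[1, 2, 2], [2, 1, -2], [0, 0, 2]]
-6

Expansion along first row:
det = 1·det([[1,-2],[0,2]]) - 2·det([[2,-2],[0,2]]) + 2·det([[2,1],[0,0]])
    = 1·(1·2 - -2·0) - 2·(2·2 - -2·0) + 2·(2·0 - 1·0)
    = 1·2 - 2·4 + 2·0
    = 2 + -8 + 0 = -6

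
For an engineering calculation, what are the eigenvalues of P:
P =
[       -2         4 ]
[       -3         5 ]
λ = 1, 2

Solve det(P - λI) = 0. For a 2×2 matrix the characteristic equation is λ² - (trace)λ + det = 0.
trace(P) = a + d = -2 + 5 = 3.
det(P) = a*d - b*c = (-2)*(5) - (4)*(-3) = -10 + 12 = 2.
Characteristic equation: λ² - (3)λ + (2) = 0.
Discriminant = (3)² - 4*(2) = 9 - 8 = 1.
λ = (3 ± √1) / 2 = (3 ± 1) / 2 = 1, 2.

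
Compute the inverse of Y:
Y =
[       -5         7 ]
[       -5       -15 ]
det(Y) = 110
Y⁻¹ =
[    -3/22    -7/110 ]
[     1/22     -1/22 ]

For a 2×2 matrix Y = [[a, b], [c, d]] with det(Y) ≠ 0, Y⁻¹ = (1/det(Y)) * [[d, -b], [-c, a]].
det(Y) = (-5)*(-15) - (7)*(-5) = 75 + 35 = 110.
Y⁻¹ = (1/110) * [[-15, -7], [5, -5]].
Dividing each entry by 110 and reducing:
Y⁻¹ =
[    -3/22    -7/110 ]
[     1/22     -1/22 ]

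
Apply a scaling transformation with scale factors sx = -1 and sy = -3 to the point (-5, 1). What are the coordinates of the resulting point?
(5, -3)

Scaling matrix:
[[-1, 0], [0, -3]]
Result: (-5 × -1, 1 × -3) = (5, -3)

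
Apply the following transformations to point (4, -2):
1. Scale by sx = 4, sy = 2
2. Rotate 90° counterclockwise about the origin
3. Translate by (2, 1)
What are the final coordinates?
(6, 17)

Step 1: Scale → (16, -4)
Step 2: Rotate 90° → (4, 16)
Step 3: Translate → (6, 17)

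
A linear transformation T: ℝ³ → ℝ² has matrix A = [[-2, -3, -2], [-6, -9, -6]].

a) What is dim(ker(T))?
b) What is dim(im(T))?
dim(ker) = 2, dim(im) = 1

Observe that row 2 = 3 × row 1 (so the rows are linearly dependent).
Thus rank(A) = 1 (only one linearly independent row).
dim(im(T)) = rank(A) = 1.
By the rank-nullity theorem applied to T: ℝ³ → ℝ², rank(A) + nullity(A) = 3 (the domain dimension), so dim(ker(T)) = 3 - 1 = 2.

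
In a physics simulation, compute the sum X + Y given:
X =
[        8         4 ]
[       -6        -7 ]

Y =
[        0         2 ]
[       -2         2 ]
X + Y =
[        8         6 ]
[       -8        -5 ]

Matrix addition is elementwise: (X+Y)[i][j] = X[i][j] + Y[i][j].
  (X+Y)[0][0] = (8) + (0) = 8
  (X+Y)[0][1] = (4) + (2) = 6
  (X+Y)[1][0] = (-6) + (-2) = -8
  (X+Y)[1][1] = (-7) + (2) = -5
X + Y =
[        8         6 ]
[       -8        -5 ]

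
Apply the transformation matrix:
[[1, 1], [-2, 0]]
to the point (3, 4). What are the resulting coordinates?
(7, -6)

Matrix multiplication:
[[1, 1], [-2, 0]] × [3, 4]ᵀ
= [1×3 + 1×4, -2×3 + 0×4]ᵀ
= [7.0000, -6.0000]ᵀ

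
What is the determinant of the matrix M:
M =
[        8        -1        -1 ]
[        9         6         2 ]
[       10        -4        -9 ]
det(M) = -373

Expand along row 0 (cofactor expansion): det(M) = a*(e*i - f*h) - b*(d*i - f*g) + c*(d*h - e*g), where the 3×3 is [[a, b, c], [d, e, f], [g, h, i]].
Minor M_00 = (6)*(-9) - (2)*(-4) = -54 + 8 = -46.
Minor M_01 = (9)*(-9) - (2)*(10) = -81 - 20 = -101.
Minor M_02 = (9)*(-4) - (6)*(10) = -36 - 60 = -96.
det(M) = (8)*(-46) - (-1)*(-101) + (-1)*(-96) = -368 - 101 + 96 = -373.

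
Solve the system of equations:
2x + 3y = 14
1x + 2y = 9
x = 1, y = 4

Use elimination (row reduction):
Equation 1: 2x + 3y = 14.
Equation 2: 1x + 2y = 9.
Multiply Eq1 by 1 and Eq2 by 2: 2x + 3y = 14;  2x + 4y = 18.
Subtract: (1)y = 4, so y = 4.
Back-substitute into Eq1: 2x + 3*(4) = 14, so x = 1.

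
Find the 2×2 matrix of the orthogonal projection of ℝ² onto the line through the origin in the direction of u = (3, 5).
[[9/34, 15/34], [15/34, 25/34]]

The orthogonal projection onto the line spanned by a nonzero vector u = (a, b) has matrix P = (u uᵀ) / (uᵀ u) = (1/(a² + b²)) · [[a², ab], [ab, b²]].
Here u = (3, 5), so a² + b² = 9 + 25 = 34.
P = (1/34) · [[9, 15], [15, 25]] = [[9/34, 15/34], [15/34, 25/34]].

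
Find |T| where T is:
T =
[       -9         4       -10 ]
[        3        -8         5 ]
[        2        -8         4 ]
det(T) = 0

Expand along row 0 (cofactor expansion): det(T) = a*(e*i - f*h) - b*(d*i - f*g) + c*(d*h - e*g), where the 3×3 is [[a, b, c], [d, e, f], [g, h, i]].
Minor M_00 = (-8)*(4) - (5)*(-8) = -32 + 40 = 8.
Minor M_01 = (3)*(4) - (5)*(2) = 12 - 10 = 2.
Minor M_02 = (3)*(-8) - (-8)*(2) = -24 + 16 = -8.
det(T) = (-9)*(8) - (4)*(2) + (-10)*(-8) = -72 - 8 + 80 = 0.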